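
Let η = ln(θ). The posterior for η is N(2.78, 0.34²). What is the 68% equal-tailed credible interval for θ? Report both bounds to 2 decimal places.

On the log scale the 68% interval is 2.78 ± 0.994 × 0.34 = [2.4419, 3.1181].
Exponentiate: [e^2.4419, e^3.1181] = [11.49, 22.60].

[11.49, 22.60]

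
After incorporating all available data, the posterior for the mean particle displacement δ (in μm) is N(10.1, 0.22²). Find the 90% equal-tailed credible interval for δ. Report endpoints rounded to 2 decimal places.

[9.74, 10.46]

The posterior is symmetric, so the 90% equal-tailed interval is δ = 10.1 ± z·0.22 with z = 1.645.
Half-width: 1.645 × 0.22 = 0.36.
10.1 − 0.36 = 9.74; 10.1 + 0.36 = 10.46.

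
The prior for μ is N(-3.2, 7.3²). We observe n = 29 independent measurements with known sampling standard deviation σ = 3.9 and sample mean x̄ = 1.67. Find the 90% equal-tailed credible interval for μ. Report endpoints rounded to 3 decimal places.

Posterior precision = 1/7.3² + 29/3.9² = 0.0188 + 1.9066 = 1.9254, so posterior SD = 0.7207.
Posterior mean = (-3.2/7.3² + 29·1.67/3.9²) / 1.9254 = 1.6225.
Interval: 1.6225 ± 1.645 × 0.7207 → [0.437, 2.808].

[0.437, 2.808]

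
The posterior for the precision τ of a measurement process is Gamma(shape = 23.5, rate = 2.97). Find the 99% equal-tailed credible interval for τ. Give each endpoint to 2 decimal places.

Posterior: Gamma(shape 23.5, rate 2.97).
Equal-tailed 99% interval: Gamma(23.5, 2.97) quantiles at 0.005 and 0.995.
Posterior mean ≈ 7.91, SD ≈ 1.63; a Normal approximation gives roughly [3.71, 12.12].
Exact: lower = 4.34; upper = 12.74.

[4.34, 12.74]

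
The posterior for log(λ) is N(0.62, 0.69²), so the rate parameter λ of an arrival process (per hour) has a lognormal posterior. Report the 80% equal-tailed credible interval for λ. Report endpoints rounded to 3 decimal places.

[0.768, 4.501]

On the log scale the 80% interval is 0.62 ± 1.282 × 0.69 = [-0.2643, 1.5043].
Exponentiate: [e^-0.2643, e^1.5043] = [0.768, 4.501].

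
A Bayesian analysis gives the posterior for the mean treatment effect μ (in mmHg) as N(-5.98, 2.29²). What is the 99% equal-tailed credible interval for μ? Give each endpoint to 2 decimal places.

The posterior is symmetric, so the 99% equal-tailed interval is μ = -5.98 ± z·2.29 with z = 2.576.
Half-width: 2.576 × 2.29 = 5.90.
-5.98 − 5.90 = -11.88; -5.98 + 5.90 = -0.08.

[-11.88, -0.08]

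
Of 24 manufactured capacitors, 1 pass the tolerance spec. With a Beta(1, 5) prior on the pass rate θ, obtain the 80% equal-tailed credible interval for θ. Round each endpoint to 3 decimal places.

Posterior: Beta(1+1, 5+23) = Beta(2, 28).
Equal-tailed 80% interval: the 0.1 and 0.9 quantiles of Beta(2, 28).
Posterior mean ≈ 0.067, SD ≈ 0.045; a Normal approximation gives roughly [0.009, 0.124].
Exact: F⁻¹(0.1) = 0.018; F⁻¹(0.9) = 0.128.

[0.018, 0.128]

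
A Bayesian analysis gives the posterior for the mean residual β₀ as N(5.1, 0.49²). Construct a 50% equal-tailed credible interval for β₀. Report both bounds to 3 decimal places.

[4.770, 5.430]

The posterior is symmetric, so the 50% equal-tailed interval is β₀ = 5.1 ± z·0.49 with z = 0.674.
Half-width: 0.674 × 0.49 = 0.330.
5.1 − 0.330 = 4.770; 5.1 + 0.330 = 5.430.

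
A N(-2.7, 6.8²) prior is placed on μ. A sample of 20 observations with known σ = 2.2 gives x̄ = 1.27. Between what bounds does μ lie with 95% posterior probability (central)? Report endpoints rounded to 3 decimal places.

Posterior precision = 1/6.8² + 20/2.2² = 0.0216 + 4.1322 = 4.1539, so posterior SD = 0.4907.
Posterior mean = (-2.7/6.8² + 20·1.27/2.2²) / 4.1539 = 1.2493.
Interval: 1.2493 ± 1.960 × 0.4907 → [0.288, 2.211].

[0.288, 2.211]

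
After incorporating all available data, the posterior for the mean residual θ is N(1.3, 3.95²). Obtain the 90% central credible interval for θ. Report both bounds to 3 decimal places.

[-5.197, 7.797]

The posterior is symmetric, so the 90% equal-tailed interval is θ = 1.3 ± z·3.95 with z = 1.645.
Half-width: 1.645 × 3.95 = 6.497.
1.3 − 6.497 = -5.197; 1.3 + 6.497 = 7.797.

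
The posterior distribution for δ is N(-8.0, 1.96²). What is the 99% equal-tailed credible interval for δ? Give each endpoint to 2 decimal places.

The posterior is symmetric, so the 99% equal-tailed interval is δ = -8.0 ± z·1.96 with z = 2.576.
Half-width: 2.576 × 1.96 = 5.05.
-8.0 − 5.05 = -13.05; -8.0 + 5.05 = -2.95.

[-13.05, -2.95]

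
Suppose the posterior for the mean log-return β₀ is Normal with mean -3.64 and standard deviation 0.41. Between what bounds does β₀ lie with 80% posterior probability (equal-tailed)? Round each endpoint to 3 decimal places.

The posterior is symmetric, so the 80% equal-tailed interval is β₀ = -3.64 ± z·0.41 with z = 1.282.
Half-width: 1.282 × 0.41 = 0.525.
-3.64 − 0.525 = -4.165; -3.64 + 0.525 = -3.115.

[-4.165, -3.115]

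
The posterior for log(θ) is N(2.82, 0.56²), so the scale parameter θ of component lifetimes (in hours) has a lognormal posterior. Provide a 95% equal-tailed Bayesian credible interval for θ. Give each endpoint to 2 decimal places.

[5.60, 50.28]

On the log scale the 95% interval is 2.82 ± 1.960 × 0.56 = [1.7224, 3.9176].
Exponentiate: [e^1.7224, e^3.9176] = [5.60, 50.28].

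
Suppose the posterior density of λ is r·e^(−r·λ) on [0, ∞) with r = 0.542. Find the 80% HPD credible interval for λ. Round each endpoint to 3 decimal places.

The exponential density is strictly decreasing on [0, ∞), so the HPD interval is anchored at 0: [0, q] with P(λ ≤ q) = 0.80.
q = −ln(1 − 0.80) / 0.542 = 1.6094 / 0.542 = 2.969.

[0.000, 2.969]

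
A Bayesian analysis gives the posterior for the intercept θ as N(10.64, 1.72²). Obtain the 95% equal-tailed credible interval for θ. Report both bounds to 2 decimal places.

[7.27, 14.01]

The posterior is symmetric, so the 95% equal-tailed interval is θ = 10.64 ± z·1.72 with z = 1.960.
Half-width: 1.960 × 1.72 = 3.37.
10.64 − 3.37 = 7.27; 10.64 + 3.37 = 14.01.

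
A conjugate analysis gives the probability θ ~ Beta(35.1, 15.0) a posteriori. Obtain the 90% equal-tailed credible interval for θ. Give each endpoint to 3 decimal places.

Posterior: Beta(35.1, 15.0).
Equal-tailed 90% interval: the 0.05 and 0.95 quantiles of Beta(35.1, 15.0).
Posterior mean ≈ 0.701, SD ≈ 0.064; a Normal approximation gives roughly [0.595, 0.806].
Exact: F⁻¹(0.05) = 0.591; F⁻¹(0.95) = 0.801.

[0.591, 0.801]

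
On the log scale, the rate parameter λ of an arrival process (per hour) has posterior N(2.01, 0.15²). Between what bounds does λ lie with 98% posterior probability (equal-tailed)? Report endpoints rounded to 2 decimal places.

On the log scale the 98% interval is 2.01 ± 2.326 × 0.15 = [1.6610, 2.3590].
Exponentiate: [e^1.6610, e^2.3590] = [5.26, 10.58].

[5.26, 10.58]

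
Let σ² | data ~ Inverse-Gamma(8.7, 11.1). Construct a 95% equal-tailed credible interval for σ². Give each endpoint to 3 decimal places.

Inverse-Gamma(8.7, 11.1) quantiles: F⁻¹(0.025) and F⁻¹(0.975).
Equivalently, 1/σ² ~ Gamma(8.7, rate = 11.1); invert its 0.975 and 0.025 quantiles.
Posterior mean ≈ 1.442, SD ≈ 0.557; a Normal approximation gives roughly [0.350, 2.533].
Exact: lower = 0.723; upper = 2.835.

[0.723, 2.835]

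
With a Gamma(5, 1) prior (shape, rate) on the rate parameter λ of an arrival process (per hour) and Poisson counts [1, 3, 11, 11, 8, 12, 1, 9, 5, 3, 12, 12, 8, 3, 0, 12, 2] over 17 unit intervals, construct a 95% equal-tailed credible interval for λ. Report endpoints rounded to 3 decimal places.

[5.426, 7.790]

Posterior: Gamma(5+113, 1+17) = Gamma(118, 18) (shape, rate).
Equal-tailed 95% interval: Gamma(118, 18) quantiles at 0.025 and 0.975.
Posterior mean ≈ 6.556, SD ≈ 0.603; a Normal approximation gives roughly [5.373, 7.738].
Exact: lower = 5.426; upper = 7.790.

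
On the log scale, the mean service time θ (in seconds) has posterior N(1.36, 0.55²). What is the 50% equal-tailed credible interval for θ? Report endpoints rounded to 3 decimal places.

On the log scale the 50% interval is 1.36 ± 0.674 × 0.55 = [0.9890, 1.7310].
Exponentiate: [e^0.9890, e^1.7310] = [2.689, 5.646].

[2.689, 5.646]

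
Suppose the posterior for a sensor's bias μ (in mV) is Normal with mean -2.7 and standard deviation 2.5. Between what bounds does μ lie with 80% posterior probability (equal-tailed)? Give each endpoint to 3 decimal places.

[-5.904, 0.504]

The posterior is symmetric, so the 80% equal-tailed interval is μ = -2.7 ± z·2.5 with z = 1.282.
Half-width: 1.282 × 2.5 = 3.204.
-2.7 − 3.204 = -5.904; -2.7 + 3.204 = 0.504.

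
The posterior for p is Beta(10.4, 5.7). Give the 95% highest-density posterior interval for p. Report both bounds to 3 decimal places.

[0.420, 0.863]

The posterior is unimodal and skewed, so the HPD interval has equal density at both endpoints and is the shortest 95% interval.
Solving f(0.420) = f(0.863) with F(0.863) − F(0.420) = 0.95 gives [0.420, 0.863].
For comparison, the equal-tailed interval is [0.406, 0.852]; the HPD is narrower and shifted toward the mode.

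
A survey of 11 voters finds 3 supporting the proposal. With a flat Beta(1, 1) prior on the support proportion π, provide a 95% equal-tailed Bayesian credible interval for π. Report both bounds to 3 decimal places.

[0.099, 0.572]

Posterior: Beta(1+3, 1+8) = Beta(4, 9).
Equal-tailed 95% interval: the 0.025 and 0.975 quantiles of Beta(4, 9).
Posterior mean ≈ 0.308, SD ≈ 0.123; a Normal approximation gives roughly [0.066, 0.549].
Exact: F⁻¹(0.025) = 0.099; F⁻¹(0.975) = 0.572.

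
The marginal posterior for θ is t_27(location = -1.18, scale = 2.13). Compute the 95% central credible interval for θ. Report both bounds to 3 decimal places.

The t_27 distribution is symmetric; the 95% interval is -1.18 ± t·2.13 with t_{0.975,27} = 2.052.
Half-width: 2.052 × 2.13 = 4.370.
-1.18 − 4.370 = -5.550; -1.18 + 4.370 = 3.190.

[-5.550, 3.190]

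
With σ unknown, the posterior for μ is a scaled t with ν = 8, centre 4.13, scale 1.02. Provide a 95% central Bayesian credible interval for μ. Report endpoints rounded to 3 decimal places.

[1.778, 6.482]

The t_8 distribution is symmetric; the 95% interval is 4.13 ± t·1.02 with t_{0.975,8} = 2.306.
Half-width: 2.306 × 1.02 = 2.352.
4.13 − 2.352 = 1.778; 4.13 + 2.352 = 6.482.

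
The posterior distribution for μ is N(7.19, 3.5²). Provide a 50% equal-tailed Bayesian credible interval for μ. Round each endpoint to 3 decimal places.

[4.829, 9.551]

The posterior is symmetric, so the 50% equal-tailed interval is μ = 7.19 ± z·3.5 with z = 0.674.
Half-width: 0.674 × 3.5 = 2.361.
7.19 − 2.361 = 4.829; 7.19 + 2.361 = 9.551.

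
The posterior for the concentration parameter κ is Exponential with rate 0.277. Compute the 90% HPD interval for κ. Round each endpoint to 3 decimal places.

The exponential density is strictly decreasing on [0, ∞), so the HPD interval is anchored at 0: [0, q] with P(κ ≤ q) = 0.90.
q = −ln(1 − 0.90) / 0.277 = 2.3026 / 0.277 = 8.313.

[0.000, 8.313]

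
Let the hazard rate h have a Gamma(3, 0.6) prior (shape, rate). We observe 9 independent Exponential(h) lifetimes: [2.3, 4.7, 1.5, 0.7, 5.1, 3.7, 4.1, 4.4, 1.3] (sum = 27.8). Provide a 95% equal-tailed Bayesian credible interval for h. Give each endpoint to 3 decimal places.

Posterior: Gamma(3+9, 0.6+27.8) = Gamma(12, 28.4) (shape, rate).
Equal-tailed 95% interval: Gamma(12, 28.4) quantiles at 0.025 and 0.975.
Posterior mean ≈ 0.423, SD ≈ 0.122; a Normal approximation gives roughly [0.183, 0.662].
Exact: lower = 0.218; upper = 0.693.

[0.218, 0.693]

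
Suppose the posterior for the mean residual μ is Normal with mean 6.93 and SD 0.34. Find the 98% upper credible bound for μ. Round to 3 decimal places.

Need U with P(μ ≤ U) = 0.98: U = 6.93 + z_{0.02}·0.34.
z = 2.054; U = 6.93 + 2.054 × 0.34 = 7.628.

7.628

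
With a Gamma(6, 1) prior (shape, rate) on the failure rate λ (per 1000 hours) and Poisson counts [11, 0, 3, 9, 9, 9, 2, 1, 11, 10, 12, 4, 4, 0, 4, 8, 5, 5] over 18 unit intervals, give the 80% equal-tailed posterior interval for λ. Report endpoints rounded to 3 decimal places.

Posterior: Gamma(6+107, 1+18) = Gamma(113, 19) (shape, rate).
Equal-tailed 80% interval: Gamma(113, 19) quantiles at 0.1 and 0.9.
Posterior mean ≈ 5.947, SD ≈ 0.559; a Normal approximation gives roughly [5.230, 6.664].
Exact: lower = 5.243; upper = 6.675.

[5.243, 6.675]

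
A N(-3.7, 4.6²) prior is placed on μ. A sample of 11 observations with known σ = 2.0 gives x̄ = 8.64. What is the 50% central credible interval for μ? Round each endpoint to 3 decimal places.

Posterior precision = 1/4.6² + 11/2.0² = 0.0473 + 2.7500 = 2.7973, so posterior SD = 0.5979.
Posterior mean = (-3.7/4.6² + 11·8.64/2.0²) / 2.7973 = 8.4315.
Interval: 8.4315 ± 0.674 × 0.5979 → [8.028, 8.835].

[8.028, 8.835]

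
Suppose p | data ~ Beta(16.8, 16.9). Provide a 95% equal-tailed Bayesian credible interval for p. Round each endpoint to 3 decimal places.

[0.333, 0.664]

Posterior: Beta(16.8, 16.9).
Equal-tailed 95% interval: the 0.025 and 0.975 quantiles of Beta(16.8, 16.9).
Posterior mean ≈ 0.499, SD ≈ 0.085; a Normal approximation gives roughly [0.332, 0.665].
Exact: F⁻¹(0.025) = 0.333; F⁻¹(0.975) = 0.664.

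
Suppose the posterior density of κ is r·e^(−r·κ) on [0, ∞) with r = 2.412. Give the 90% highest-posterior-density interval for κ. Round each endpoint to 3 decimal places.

The exponential density is strictly decreasing on [0, ∞), so the HPD interval is anchored at 0: [0, q] with P(κ ≤ q) = 0.90.
q = −ln(1 − 0.90) / 2.412 = 2.3026 / 2.412 = 0.955.

[0.000, 0.955]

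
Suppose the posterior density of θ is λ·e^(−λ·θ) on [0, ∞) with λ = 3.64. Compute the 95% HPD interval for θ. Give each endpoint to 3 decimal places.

The exponential density is strictly decreasing on [0, ∞), so the HPD interval is anchored at 0: [0, q] with P(θ ≤ q) = 0.95.
q = −ln(1 − 0.95) / 3.64 = 2.9957 / 3.64 = 0.823.

[0.000, 0.823]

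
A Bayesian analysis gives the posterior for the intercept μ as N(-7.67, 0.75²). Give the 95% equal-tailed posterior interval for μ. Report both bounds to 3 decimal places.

The posterior is symmetric, so the 95% equal-tailed interval is μ = -7.67 ± z·0.75 with z = 1.960.
Half-width: 1.960 × 0.75 = 1.470.
-7.67 − 1.470 = -9.140; -7.67 + 1.470 = -6.200.

[-9.140, -6.200]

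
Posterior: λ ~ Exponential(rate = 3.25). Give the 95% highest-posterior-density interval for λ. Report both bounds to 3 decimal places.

The exponential density is strictly decreasing on [0, ∞), so the HPD interval is anchored at 0: [0, q] with P(λ ≤ q) = 0.95.
q = −ln(1 − 0.95) / 3.25 = 2.9957 / 3.25 = 0.922.

[0.000, 0.922]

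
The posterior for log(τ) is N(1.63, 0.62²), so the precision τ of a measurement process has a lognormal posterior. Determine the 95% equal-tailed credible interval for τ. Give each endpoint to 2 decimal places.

[1.51, 17.20]

On the log scale the 95% interval is 1.63 ± 1.960 × 0.62 = [0.4148, 2.8452].
Exponentiate: [e^0.4148, e^2.8452] = [1.51, 17.20].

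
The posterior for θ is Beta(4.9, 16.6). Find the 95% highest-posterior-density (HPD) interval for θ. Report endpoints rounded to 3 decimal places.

[0.068, 0.402]

The posterior is unimodal and skewed, so the HPD interval has equal density at both endpoints and is the shortest 95% interval.
Solving f(0.068) = f(0.402) with F(0.402) − F(0.068) = 0.95 gives [0.068, 0.402].
For comparison, the equal-tailed interval is [0.081, 0.422]; the HPD is narrower and shifted toward the mode.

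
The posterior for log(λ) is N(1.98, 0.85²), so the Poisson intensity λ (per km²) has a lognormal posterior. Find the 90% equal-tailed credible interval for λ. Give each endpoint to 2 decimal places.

[1.79, 29.32]

On the log scale the 90% interval is 1.98 ± 1.645 × 0.85 = [0.5819, 3.3781].
Exponentiate: [e^0.5819, e^3.3781] = [1.79, 29.32].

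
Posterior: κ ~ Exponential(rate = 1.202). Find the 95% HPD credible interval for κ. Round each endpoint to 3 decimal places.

The exponential density is strictly decreasing on [0, ∞), so the HPD interval is anchored at 0: [0, q] with P(κ ≤ q) = 0.95.
q = −ln(1 − 0.95) / 1.202 = 2.9957 / 1.202 = 2.492.

[0.000, 2.492]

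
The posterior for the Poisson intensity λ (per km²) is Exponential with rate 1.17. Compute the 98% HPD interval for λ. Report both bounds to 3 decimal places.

The exponential density is strictly decreasing on [0, ∞), so the HPD interval is anchored at 0: [0, q] with P(λ ≤ q) = 0.98.
q = −ln(1 − 0.98) / 1.17 = 3.9120 / 1.17 = 3.344.

[0.000, 3.344]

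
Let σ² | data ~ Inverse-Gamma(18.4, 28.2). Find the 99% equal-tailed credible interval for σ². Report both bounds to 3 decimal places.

Inverse-Gamma(18.4, 28.2) quantiles: F⁻¹(0.005) and F⁻¹(0.995).
Equivalently, 1/σ² ~ Gamma(18.4, rate = 28.2); invert its 0.995 and 0.005 quantiles.
Posterior mean ≈ 1.621, SD ≈ 0.400; a Normal approximation gives roughly [0.590, 2.652].
Exact: lower = 0.901; upper = 3.058.

[0.901, 3.058]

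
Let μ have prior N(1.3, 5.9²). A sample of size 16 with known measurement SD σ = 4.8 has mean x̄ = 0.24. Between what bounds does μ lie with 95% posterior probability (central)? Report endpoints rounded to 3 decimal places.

[-2.023, 2.587]

Posterior precision = 1/5.9² + 16/4.8² = 0.0287 + 0.6944 = 0.7232, so posterior SD = 1.1759.
Posterior mean = (1.3/5.9² + 16·0.24/4.8²) / 0.7232 = 0.2821.
Interval: 0.2821 ± 1.960 × 1.1759 → [-2.023, 2.587].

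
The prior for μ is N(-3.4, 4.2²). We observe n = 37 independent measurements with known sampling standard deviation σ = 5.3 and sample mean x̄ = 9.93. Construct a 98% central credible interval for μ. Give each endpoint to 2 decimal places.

[7.40, 11.36]

Posterior precision = 1/4.2² + 37/5.3² = 0.0567 + 1.3172 = 1.3739, so posterior SD = 0.8531.
Posterior mean = (-3.4/4.2² + 37·9.93/5.3²) / 1.3739 = 9.3800.
Interval: 9.3800 ± 2.326 × 0.8531 → [7.40, 11.36].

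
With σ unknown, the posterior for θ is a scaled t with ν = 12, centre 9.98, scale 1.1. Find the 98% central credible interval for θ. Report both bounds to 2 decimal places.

The t_12 distribution is symmetric; the 98% interval is 9.98 ± t·1.1 with t_{0.99,12} = 2.681.
Half-width: 2.681 × 1.1 = 2.95.
9.98 − 2.95 = 7.03; 9.98 + 2.95 = 12.93.

[7.03, 12.93]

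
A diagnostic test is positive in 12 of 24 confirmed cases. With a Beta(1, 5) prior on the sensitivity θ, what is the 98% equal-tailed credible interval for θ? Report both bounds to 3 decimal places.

[0.237, 0.643]

Posterior: Beta(1+12, 5+12) = Beta(13, 17).
Equal-tailed 98% interval: the 0.01 and 0.99 quantiles of Beta(13, 17).
Posterior mean ≈ 0.433, SD ≈ 0.089; a Normal approximation gives roughly [0.226, 0.640].
Exact: F⁻¹(0.01) = 0.237; F⁻¹(0.99) = 0.643.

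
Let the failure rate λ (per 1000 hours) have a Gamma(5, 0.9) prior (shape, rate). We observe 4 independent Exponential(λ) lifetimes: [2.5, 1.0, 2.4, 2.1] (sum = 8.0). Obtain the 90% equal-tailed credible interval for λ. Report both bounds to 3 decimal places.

Posterior: Gamma(5+4, 0.9+8.0) = Gamma(9, 8.9) (shape, rate).
Equal-tailed 90% interval: Gamma(9, 8.9) quantiles at 0.05 and 0.95.
Posterior mean ≈ 1.011, SD ≈ 0.337; a Normal approximation gives roughly [0.457, 1.566].
Exact: lower = 0.528; upper = 1.622.

[0.528, 1.622]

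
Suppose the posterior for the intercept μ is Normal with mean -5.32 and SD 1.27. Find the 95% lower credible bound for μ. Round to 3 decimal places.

Need L with P(μ ≥ L) = 0.95: L = -5.32 − z_{0.05}·1.27.
z = 1.645; L = -5.32 − 1.645 × 1.27 = -7.409.

-7.409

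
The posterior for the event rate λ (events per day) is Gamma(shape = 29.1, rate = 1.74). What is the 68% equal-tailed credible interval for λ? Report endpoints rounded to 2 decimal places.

Posterior: Gamma(shape 29.1, rate 1.74).
Equal-tailed 68% interval: Gamma(29.1, 1.74) quantiles at 0.16 and 0.84.
Posterior mean ≈ 16.72, SD ≈ 3.10; a Normal approximation gives roughly [13.64, 19.81].
Exact: lower = 13.66; upper = 19.79.

[13.66, 19.79]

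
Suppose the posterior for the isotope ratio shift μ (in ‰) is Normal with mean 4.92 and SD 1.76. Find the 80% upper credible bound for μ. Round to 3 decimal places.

6.401

Need U with P(μ ≤ U) = 0.80: U = 4.92 + z_{0.2}·1.76.
z = 0.842; U = 4.92 + 0.842 × 1.76 = 6.401.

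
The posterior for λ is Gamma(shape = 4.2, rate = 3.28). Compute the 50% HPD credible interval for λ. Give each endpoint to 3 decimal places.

[0.645, 1.403]

The posterior is unimodal and skewed, so the HPD interval has equal density at both endpoints and is the shortest 50% interval.
Solving f(0.645) = f(1.403) with F(1.403) − F(0.645) = 0.50 gives [0.645, 1.403].
For comparison, the equal-tailed interval is [0.823, 1.629]; the HPD is narrower and shifted toward the mode.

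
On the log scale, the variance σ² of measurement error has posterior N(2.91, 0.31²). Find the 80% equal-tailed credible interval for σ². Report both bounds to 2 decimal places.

[12.34, 27.31]

On the log scale the 80% interval is 2.91 ± 1.282 × 0.31 = [2.5127, 3.3073].
Exponentiate: [e^2.5127, e^3.3073] = [12.34, 27.31].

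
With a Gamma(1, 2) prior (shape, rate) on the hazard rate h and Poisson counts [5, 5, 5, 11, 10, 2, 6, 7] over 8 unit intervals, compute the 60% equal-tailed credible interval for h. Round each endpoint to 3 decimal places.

[4.585, 5.795]

Posterior: Gamma(1+51, 2+8) = Gamma(52, 10) (shape, rate).
Equal-tailed 60% interval: Gamma(52, 10) quantiles at 0.2 and 0.8.
Posterior mean ≈ 5.200, SD ≈ 0.721; a Normal approximation gives roughly [4.593, 5.807].
Exact: lower = 4.585; upper = 5.795.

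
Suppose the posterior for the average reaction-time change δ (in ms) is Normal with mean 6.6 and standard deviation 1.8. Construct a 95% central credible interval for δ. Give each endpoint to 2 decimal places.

[3.07, 10.13]

The posterior is symmetric, so the 95% equal-tailed interval is δ = 6.6 ± z·1.8 with z = 1.960.
Half-width: 1.960 × 1.8 = 3.53.
6.6 − 3.53 = 3.07; 6.6 + 3.53 = 10.13.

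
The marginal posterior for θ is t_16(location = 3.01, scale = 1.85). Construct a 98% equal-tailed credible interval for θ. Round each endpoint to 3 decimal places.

[-1.769, 7.789]

The t_16 distribution is symmetric; the 98% interval is 3.01 ± t·1.85 with t_{0.99,16} = 2.583.
Half-width: 2.583 × 1.85 = 4.779.
3.01 − 4.779 = -1.769; 3.01 + 4.779 = 7.789.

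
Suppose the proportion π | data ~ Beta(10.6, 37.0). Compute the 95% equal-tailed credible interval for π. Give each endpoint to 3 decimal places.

[0.118, 0.350]

Posterior: Beta(10.6, 37.0).
Equal-tailed 95% interval: the 0.025 and 0.975 quantiles of Beta(10.6, 37.0).
Posterior mean ≈ 0.223, SD ≈ 0.060; a Normal approximation gives roughly [0.106, 0.340].
Exact: F⁻¹(0.025) = 0.118; F⁻¹(0.975) = 0.350.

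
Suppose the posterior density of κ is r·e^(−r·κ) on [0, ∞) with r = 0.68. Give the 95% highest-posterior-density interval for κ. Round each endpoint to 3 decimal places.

The exponential density is strictly decreasing on [0, ∞), so the HPD interval is anchored at 0: [0, q] with P(κ ≤ q) = 0.95.
q = −ln(1 − 0.95) / 0.68 = 2.9957 / 0.68 = 4.405.

[0.000, 4.405]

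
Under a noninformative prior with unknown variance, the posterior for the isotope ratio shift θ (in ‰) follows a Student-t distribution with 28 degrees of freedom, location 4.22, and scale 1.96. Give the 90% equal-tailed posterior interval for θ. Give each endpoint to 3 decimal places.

[0.886, 7.554]

The t_28 distribution is symmetric; the 90% interval is 4.22 ± t·1.96 with t_{0.95,28} = 1.701.
Half-width: 1.701 × 1.96 = 3.334.
4.22 − 3.334 = 0.886; 4.22 + 3.334 = 7.554.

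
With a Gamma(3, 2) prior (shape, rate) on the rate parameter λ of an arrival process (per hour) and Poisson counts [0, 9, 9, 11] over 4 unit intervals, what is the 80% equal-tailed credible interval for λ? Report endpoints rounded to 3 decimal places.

Posterior: Gamma(3+29, 2+4) = Gamma(32, 6) (shape, rate).
Equal-tailed 80% interval: Gamma(32, 6) quantiles at 0.1 and 0.9.
Posterior mean ≈ 5.333, SD ≈ 0.943; a Normal approximation gives roughly [4.125, 6.542].
Exact: lower = 4.166; upper = 6.572.

[4.166, 6.572]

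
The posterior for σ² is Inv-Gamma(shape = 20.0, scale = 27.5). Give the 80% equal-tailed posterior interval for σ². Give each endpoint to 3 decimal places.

Inverse-Gamma(20.0, 27.5) quantiles: F⁻¹(0.1) and F⁻¹(0.9).
Equivalently, 1/σ² ~ Gamma(20.0, rate = 27.5); invert its 0.9 and 0.1 quantiles.
Posterior mean ≈ 1.447, SD ≈ 0.341; a Normal approximation gives roughly [1.010, 1.885].
Exact: lower = 1.062; upper = 1.893.

[1.062, 1.893]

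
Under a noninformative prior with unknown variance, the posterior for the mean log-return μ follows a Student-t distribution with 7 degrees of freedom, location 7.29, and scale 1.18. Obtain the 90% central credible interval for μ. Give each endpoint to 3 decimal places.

[5.054, 9.526]

The t_7 distribution is symmetric; the 90% interval is 7.29 ± t·1.18 with t_{0.95,7} = 1.895.
Half-width: 1.895 × 1.18 = 2.236.
7.29 − 2.236 = 5.054; 7.29 + 2.236 = 9.526.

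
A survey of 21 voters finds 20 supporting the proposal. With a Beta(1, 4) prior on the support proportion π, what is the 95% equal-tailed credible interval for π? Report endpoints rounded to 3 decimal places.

Posterior: Beta(1+20, 4+1) = Beta(21, 5).
Equal-tailed 95% interval: the 0.025 and 0.975 quantiles of Beta(21, 5).
Posterior mean ≈ 0.808, SD ≈ 0.076; a Normal approximation gives roughly [0.659, 0.956].
Exact: F⁻¹(0.025) = 0.639; F⁻¹(0.975) = 0.932.

[0.639, 0.932]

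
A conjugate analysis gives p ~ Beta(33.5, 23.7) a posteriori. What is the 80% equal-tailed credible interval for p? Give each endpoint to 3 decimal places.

[0.502, 0.668]

Posterior: Beta(33.5, 23.7).
Equal-tailed 80% interval: the 0.1 and 0.9 quantiles of Beta(33.5, 23.7).
Posterior mean ≈ 0.586, SD ≈ 0.065; a Normal approximation gives roughly [0.503, 0.668].
Exact: F⁻¹(0.1) = 0.502; F⁻¹(0.9) = 0.668.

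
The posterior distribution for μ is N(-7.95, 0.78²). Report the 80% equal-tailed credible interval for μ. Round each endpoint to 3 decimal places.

[-8.950, -6.950]

The posterior is symmetric, so the 80% equal-tailed interval is μ = -7.95 ± z·0.78 with z = 1.282.
Half-width: 1.282 × 0.78 = 1.000.
-7.95 − 1.000 = -8.950; -7.95 + 1.000 = -6.950.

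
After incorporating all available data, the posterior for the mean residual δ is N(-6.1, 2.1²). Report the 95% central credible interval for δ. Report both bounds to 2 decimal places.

[-10.22, -1.98]

The posterior is symmetric, so the 95% equal-tailed interval is δ = -6.1 ± z·2.1 with z = 1.960.
Half-width: 1.960 × 2.1 = 4.12.
-6.1 − 4.12 = -10.22; -6.1 + 4.12 = -1.98.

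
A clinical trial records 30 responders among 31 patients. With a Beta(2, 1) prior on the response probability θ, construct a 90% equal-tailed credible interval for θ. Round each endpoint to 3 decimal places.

Posterior: Beta(2+30, 1+1) = Beta(32, 2).
Equal-tailed 90% interval: the 0.05 and 0.95 quantiles of Beta(32, 2).
Posterior mean ≈ 0.941, SD ≈ 0.040; a Normal approximation gives roughly [0.876, 1.007].
Exact: F⁻¹(0.05) = 0.864; F⁻¹(0.95) = 0.989.

[0.864, 0.989]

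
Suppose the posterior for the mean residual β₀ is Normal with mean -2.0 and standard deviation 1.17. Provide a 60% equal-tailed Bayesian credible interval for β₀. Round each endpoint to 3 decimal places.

[-2.985, -1.015]

The posterior is symmetric, so the 60% equal-tailed interval is β₀ = -2.0 ± z·1.17 with z = 0.842.
Half-width: 0.842 × 1.17 = 0.985.
-2.0 − 0.985 = -2.985; -2.0 + 0.985 = -1.015.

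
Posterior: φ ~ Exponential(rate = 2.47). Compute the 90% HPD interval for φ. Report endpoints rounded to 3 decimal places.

[0.000, 0.932]

The exponential density is strictly decreasing on [0, ∞), so the HPD interval is anchored at 0: [0, q] with P(φ ≤ q) = 0.90.
q = −ln(1 − 0.90) / 2.47 = 2.3026 / 2.47 = 0.932.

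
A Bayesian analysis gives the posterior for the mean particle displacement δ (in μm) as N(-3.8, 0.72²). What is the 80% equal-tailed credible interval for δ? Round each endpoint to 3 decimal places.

The posterior is symmetric, so the 80% equal-tailed interval is δ = -3.8 ± z·0.72 with z = 1.282.
Half-width: 1.282 × 0.72 = 0.923.
-3.8 − 0.923 = -4.723; -3.8 + 0.923 = -2.877.

[-4.723, -2.877]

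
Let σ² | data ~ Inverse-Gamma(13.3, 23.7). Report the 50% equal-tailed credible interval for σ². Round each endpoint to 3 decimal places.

Inverse-Gamma(13.3, 23.7) quantiles: F⁻¹(0.25) and F⁻¹(0.75).
Equivalently, 1/σ² ~ Gamma(13.3, rate = 23.7); invert its 0.75 and 0.25 quantiles.
Posterior mean ≈ 1.927, SD ≈ 0.573; a Normal approximation gives roughly [1.540, 2.313].
Exact: lower = 1.525; upper = 2.216.

[1.525, 2.216]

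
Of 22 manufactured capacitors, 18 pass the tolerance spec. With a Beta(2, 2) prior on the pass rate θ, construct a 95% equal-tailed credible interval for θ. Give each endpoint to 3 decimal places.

Posterior: Beta(2+18, 2+4) = Beta(20, 6).
Equal-tailed 95% interval: the 0.025 and 0.975 quantiles of Beta(20, 6).
Posterior mean ≈ 0.769, SD ≈ 0.081; a Normal approximation gives roughly [0.610, 0.928].
Exact: F⁻¹(0.025) = 0.593; F⁻¹(0.975) = 0.906.

[0.593, 0.906]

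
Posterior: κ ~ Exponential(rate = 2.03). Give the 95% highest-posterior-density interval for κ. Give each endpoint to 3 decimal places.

[0.000, 1.476]

The exponential density is strictly decreasing on [0, ∞), so the HPD interval is anchored at 0: [0, q] with P(κ ≤ q) = 0.95.
q = −ln(1 − 0.95) / 2.03 = 2.9957 / 2.03 = 1.476.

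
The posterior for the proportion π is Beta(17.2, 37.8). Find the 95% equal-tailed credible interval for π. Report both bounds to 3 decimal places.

[0.198, 0.440]

Posterior: Beta(17.2, 37.8).
Equal-tailed 95% interval: the 0.025 and 0.975 quantiles of Beta(17.2, 37.8).
Posterior mean ≈ 0.313, SD ≈ 0.062; a Normal approximation gives roughly [0.191, 0.434].
Exact: F⁻¹(0.025) = 0.198; F⁻¹(0.975) = 0.440.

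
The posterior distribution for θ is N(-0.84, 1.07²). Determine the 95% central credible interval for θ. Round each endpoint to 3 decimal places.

The posterior is symmetric, so the 95% equal-tailed interval is θ = -0.84 ± z·1.07 with z = 1.960.
Half-width: 1.960 × 1.07 = 2.097.
-0.84 − 2.097 = -2.937; -0.84 + 2.097 = 1.257.

[-2.937, 1.257]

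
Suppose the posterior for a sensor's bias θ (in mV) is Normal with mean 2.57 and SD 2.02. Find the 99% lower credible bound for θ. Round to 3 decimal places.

-2.129

Need L with P(θ ≥ L) = 0.99: L = 2.57 − z_{0.01}·2.02.
z = 2.326; L = 2.57 − 2.326 × 2.02 = -2.129.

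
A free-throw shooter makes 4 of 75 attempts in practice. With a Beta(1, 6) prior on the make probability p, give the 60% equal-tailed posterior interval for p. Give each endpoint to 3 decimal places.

Posterior: Beta(1+4, 6+71) = Beta(5, 77).
Equal-tailed 60% interval: the 0.2 and 0.8 quantiles of Beta(5, 77).
Posterior mean ≈ 0.061, SD ≈ 0.026; a Normal approximation gives roughly [0.039, 0.083].
Exact: F⁻¹(0.2) = 0.038; F⁻¹(0.8) = 0.082.

[0.038, 0.082]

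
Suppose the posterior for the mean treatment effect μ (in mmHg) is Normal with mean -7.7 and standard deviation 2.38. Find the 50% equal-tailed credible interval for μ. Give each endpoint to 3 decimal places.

The posterior is symmetric, so the 50% equal-tailed interval is μ = -7.7 ± z·2.38 with z = 0.674.
Half-width: 0.674 × 2.38 = 1.605.
-7.7 − 1.605 = -9.305; -7.7 + 1.605 = -6.095.

[-9.305, -6.095]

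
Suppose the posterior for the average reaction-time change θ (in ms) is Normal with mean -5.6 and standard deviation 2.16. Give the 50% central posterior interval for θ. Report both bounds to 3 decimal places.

The posterior is symmetric, so the 50% equal-tailed interval is θ = -5.6 ± z·2.16 with z = 0.674.
Half-width: 0.674 × 2.16 = 1.457.
-5.6 − 1.457 = -7.057; -5.6 + 1.457 = -4.143.

[-7.057, -4.143]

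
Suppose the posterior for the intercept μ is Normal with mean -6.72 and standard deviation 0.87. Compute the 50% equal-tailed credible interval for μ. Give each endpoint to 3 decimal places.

[-7.307, -6.133]

The posterior is symmetric, so the 50% equal-tailed interval is μ = -6.72 ± z·0.87 with z = 0.674.
Half-width: 0.674 × 0.87 = 0.587.
-6.72 − 0.587 = -7.307; -6.72 + 0.587 = -6.133.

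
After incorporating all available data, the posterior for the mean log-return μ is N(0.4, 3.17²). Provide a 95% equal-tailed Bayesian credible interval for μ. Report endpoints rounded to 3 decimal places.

[-5.813, 6.613]

The posterior is symmetric, so the 95% equal-tailed interval is μ = 0.4 ± z·3.17 with z = 1.960.
Half-width: 1.960 × 3.17 = 6.213.
0.4 − 6.213 = -5.813; 0.4 + 6.213 = 6.613.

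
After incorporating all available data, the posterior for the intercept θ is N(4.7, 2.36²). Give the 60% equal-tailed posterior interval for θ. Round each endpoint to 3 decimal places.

The posterior is symmetric, so the 60% equal-tailed interval is θ = 4.7 ± z·2.36 with z = 0.842.
Half-width: 0.842 × 2.36 = 1.986.
4.7 − 1.986 = 2.714; 4.7 + 1.986 = 6.686.

[2.714, 6.686]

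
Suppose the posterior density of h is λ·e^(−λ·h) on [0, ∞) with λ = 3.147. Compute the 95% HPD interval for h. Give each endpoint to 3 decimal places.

The exponential density is strictly decreasing on [0, ∞), so the HPD interval is anchored at 0: [0, q] with P(h ≤ q) = 0.95.
q = −ln(1 − 0.95) / 3.147 = 2.9957 / 3.147 = 0.952.

[0.000, 0.952]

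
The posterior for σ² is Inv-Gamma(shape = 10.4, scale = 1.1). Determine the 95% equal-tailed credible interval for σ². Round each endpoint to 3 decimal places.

[0.062, 0.217]

Inverse-Gamma(10.4, 1.1) quantiles: F⁻¹(0.025) and F⁻¹(0.975).
Equivalently, 1/σ² ~ Gamma(10.4, rate = 1.1); invert its 0.975 and 0.025 quantiles.
Posterior mean ≈ 0.117, SD ≈ 0.040; a Normal approximation gives roughly [0.038, 0.196].
Exact: lower = 0.062; upper = 0.217.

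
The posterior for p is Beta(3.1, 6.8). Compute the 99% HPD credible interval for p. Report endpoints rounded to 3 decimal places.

[0.032, 0.681]

The posterior is unimodal and skewed, so the HPD interval has equal density at both endpoints and is the shortest 99% interval.
Solving f(0.032) = f(0.681) with F(0.681) − F(0.032) = 0.99 gives [0.032, 0.681].
For comparison, the equal-tailed interval is [0.046, 0.707]; the HPD is narrower and shifted toward the mode.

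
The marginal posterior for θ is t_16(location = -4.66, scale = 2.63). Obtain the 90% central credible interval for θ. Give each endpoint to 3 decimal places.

[-9.252, -0.068]

The t_16 distribution is symmetric; the 90% interval is -4.66 ± t·2.63 with t_{0.95,16} = 1.746.
Half-width: 1.746 × 2.63 = 4.592.
-4.66 − 4.592 = -9.252; -4.66 + 4.592 = -0.068.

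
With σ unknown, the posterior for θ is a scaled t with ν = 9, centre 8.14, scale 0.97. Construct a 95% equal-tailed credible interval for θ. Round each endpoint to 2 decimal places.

The t_9 distribution is symmetric; the 95% interval is 8.14 ± t·0.97 with t_{0.975,9} = 2.262.
Half-width: 2.262 × 0.97 = 2.19.
8.14 − 2.19 = 5.95; 8.14 + 2.19 = 10.33.

[5.95, 10.33]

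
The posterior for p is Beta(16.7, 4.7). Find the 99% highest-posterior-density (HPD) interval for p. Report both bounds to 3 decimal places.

[0.537, 0.961]

The posterior is unimodal and skewed, so the HPD interval has equal density at both endpoints and is the shortest 99% interval.
Solving f(0.537) = f(0.961) with F(0.961) − F(0.537) = 0.99 gives [0.537, 0.961].
For comparison, the equal-tailed interval is [0.518, 0.950]; the HPD is narrower and shifted toward the mode.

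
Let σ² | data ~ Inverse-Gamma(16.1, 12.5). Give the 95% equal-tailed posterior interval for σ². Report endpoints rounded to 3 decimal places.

Inverse-Gamma(16.1, 12.5) quantiles: F⁻¹(0.025) and F⁻¹(0.975).
Equivalently, 1/σ² ~ Gamma(16.1, rate = 12.5); invert its 0.975 and 0.025 quantiles.
Posterior mean ≈ 0.828, SD ≈ 0.220; a Normal approximation gives roughly [0.396, 1.260].
Exact: lower = 0.503; upper = 1.356.

[0.503, 1.356]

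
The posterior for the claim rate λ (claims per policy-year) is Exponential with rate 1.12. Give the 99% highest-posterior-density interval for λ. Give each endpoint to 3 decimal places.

[0.000, 4.112]

The exponential density is strictly decreasing on [0, ∞), so the HPD interval is anchored at 0: [0, q] with P(λ ≤ q) = 0.99.
q = −ln(1 − 0.99) / 1.12 = 4.6052 / 1.12 = 4.112.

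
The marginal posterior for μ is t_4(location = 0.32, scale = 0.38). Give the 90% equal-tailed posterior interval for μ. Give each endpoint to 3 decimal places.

The t_4 distribution is symmetric; the 90% interval is 0.32 ± t·0.38 with t_{0.95,4} = 2.132.
Half-width: 2.132 × 0.38 = 0.810.
0.32 − 0.810 = -0.490; 0.32 + 0.810 = 1.130.

[-0.490, 1.130]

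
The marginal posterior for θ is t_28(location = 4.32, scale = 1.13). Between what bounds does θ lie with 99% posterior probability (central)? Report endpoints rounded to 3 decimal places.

The t_28 distribution is symmetric; the 99% interval is 4.32 ± t·1.13 with t_{0.995,28} = 2.763.
Half-width: 2.763 × 1.13 = 3.122.
4.32 − 3.122 = 1.198; 4.32 + 3.122 = 7.442.

[1.198, 7.442]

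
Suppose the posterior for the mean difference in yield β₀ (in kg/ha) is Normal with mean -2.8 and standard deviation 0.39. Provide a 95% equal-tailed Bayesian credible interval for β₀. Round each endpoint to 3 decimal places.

[-3.564, -2.036]

The posterior is symmetric, so the 95% equal-tailed interval is β₀ = -2.8 ± z·0.39 with z = 1.960.
Half-width: 1.960 × 0.39 = 0.764.
-2.8 − 0.764 = -3.564; -2.8 + 0.764 = -2.036.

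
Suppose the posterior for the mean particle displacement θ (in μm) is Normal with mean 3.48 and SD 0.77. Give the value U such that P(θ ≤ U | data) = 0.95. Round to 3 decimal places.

Need U with P(θ ≤ U) = 0.95: U = 3.48 + z_{0.05}·0.77.
z = 1.645; U = 3.48 + 1.645 × 0.77 = 4.747.

4.747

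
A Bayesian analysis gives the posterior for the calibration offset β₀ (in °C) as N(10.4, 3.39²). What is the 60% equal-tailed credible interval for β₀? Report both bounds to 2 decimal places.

[7.55, 13.25]

The posterior is symmetric, so the 60% equal-tailed interval is β₀ = 10.4 ± z·3.39 with z = 0.842.
Half-width: 0.842 × 3.39 = 2.85.
10.4 − 2.85 = 7.55; 10.4 + 2.85 = 13.25.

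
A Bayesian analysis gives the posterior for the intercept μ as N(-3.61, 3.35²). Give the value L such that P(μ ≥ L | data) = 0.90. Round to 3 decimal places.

Need L with P(μ ≥ L) = 0.90: L = -3.61 − z_{0.1}·3.35.
z = 1.282; L = -3.61 − 1.282 × 3.35 = -7.903.

-7.903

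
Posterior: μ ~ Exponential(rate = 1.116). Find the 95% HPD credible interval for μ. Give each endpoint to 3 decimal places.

The exponential density is strictly decreasing on [0, ∞), so the HPD interval is anchored at 0: [0, q] with P(μ ≤ q) = 0.95.
q = −ln(1 − 0.95) / 1.116 = 2.9957 / 1.116 = 2.684.

[0.000, 2.684]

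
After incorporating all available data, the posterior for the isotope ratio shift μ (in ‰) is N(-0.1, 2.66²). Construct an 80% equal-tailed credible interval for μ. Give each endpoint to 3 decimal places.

The posterior is symmetric, so the 80% equal-tailed interval is μ = -0.1 ± z·2.66 with z = 1.282.
Half-width: 1.282 × 2.66 = 3.409.
-0.1 − 3.409 = -3.509; -0.1 + 3.409 = 3.309.

[-3.509, 3.309]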